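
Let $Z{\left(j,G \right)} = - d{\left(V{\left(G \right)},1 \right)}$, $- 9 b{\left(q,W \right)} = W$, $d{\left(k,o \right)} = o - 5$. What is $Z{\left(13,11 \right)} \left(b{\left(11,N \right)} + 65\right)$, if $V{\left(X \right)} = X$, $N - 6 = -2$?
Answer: $\frac{2324}{9} \approx 258.22$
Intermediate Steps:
$N = 4$ ($N = 6 - 2 = 4$)
$d{\left(k,o \right)} = -5 + o$
$b{\left(q,W \right)} = - \frac{W}{9}$
$Z{\left(j,G \right)} = 4$ ($Z{\left(j,G \right)} = - (-5 + 1) = \left(-1\right) \left(-4\right) = 4$)
$Z{\left(13,11 \right)} \left(b{\left(11,N \right)} + 65\right) = 4 \left(\left(- \frac{1}{9}\right) 4 + 65\right) = 4 \left(- \frac{4}{9} + 65\right) = 4 \cdot \frac{581}{9} = \frac{2324}{9}$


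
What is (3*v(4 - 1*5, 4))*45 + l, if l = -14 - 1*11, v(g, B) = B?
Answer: 515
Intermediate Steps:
l = -25 (l = -14 - 11 = -25)
(3*v(4 - 1*5, 4))*45 + l = (3*4)*45 - 25 = 12*45 - 25 = 540 - 25 = 515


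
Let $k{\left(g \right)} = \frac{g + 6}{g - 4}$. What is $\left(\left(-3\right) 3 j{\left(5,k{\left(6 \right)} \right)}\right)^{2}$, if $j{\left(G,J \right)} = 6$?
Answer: $2916$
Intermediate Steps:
$k{\left(g \right)} = \frac{6 + g}{-4 + g}$
$\left(\left(-3\right) 3 j{\left(5,k{\left(6 \right)} \right)}\right)^{2} = \left(\left(-3\right) 3 \cdot 6\right)^{2} = \left(\left(-9\right) 6\right)^{2} = \left(-54\right)^{2} = 2916$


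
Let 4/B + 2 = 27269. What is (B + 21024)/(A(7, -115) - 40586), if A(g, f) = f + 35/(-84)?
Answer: -2293045648/4439222113 ≈ -0.51654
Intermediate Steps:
B = 4/27267 (B = 4/(-2 + 27269) = 4/27267 ≈ 0.00014670)
A(g, f) = -5/12 + f (A(g, f) = f + 35*(-1/84) = f - 5/12 = -5/12 + f)
(B + 21024)/(A(7, -115) - 40586) = (4/27267 + 21024)/((-5/12 - 115) - 40586) = 573261412/(27267*(-1385/12 - 40586)) = 573261412/(27267*(-488417/12)) = (573261412/27267)*(-12/488417) = -2293045648/4439222113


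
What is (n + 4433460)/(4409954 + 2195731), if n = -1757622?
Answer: 891946/2201895 ≈ 0.40508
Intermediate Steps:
(n + 4433460)/(4409954 + 2195731) = (-1757622 + 4433460)/(4409954 + 2195731) = 2675838/6605685 = 2675838*(1/6605685) = 891946/2201895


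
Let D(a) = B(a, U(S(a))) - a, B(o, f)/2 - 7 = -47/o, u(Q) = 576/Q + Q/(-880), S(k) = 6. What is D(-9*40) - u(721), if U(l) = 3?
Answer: 2137267357/5710320 ≈ 374.28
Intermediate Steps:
u(Q) = 576/Q - Q/880 (u(Q) = 576/Q + Q*(-1/880) = 576/Q - Q/880)
B(o, f) = 14 - 94/o (B(o, f) = 14 + 2*(-47/o) = 14 - 94/o)
D(a) = 14 - a - 94/a (D(a) = (14 - 94/a) - a = 14 - a - 94/a)
D(-9*40) - u(721) = (14 - (-9)*40 - 94/((-9*40))) - (576/721 - 1/880*721) = (14 - 1*(-360) - 94/(-360)) - (576*(1/721) - 721/880) = (14 + 360 - 94*(-1/360)) - (576/721 - 721/880) = (14 + 360 + 47/180) - 1*(-12961/634480) = 67367/180 + 12961/634480 = 2137267357/5710320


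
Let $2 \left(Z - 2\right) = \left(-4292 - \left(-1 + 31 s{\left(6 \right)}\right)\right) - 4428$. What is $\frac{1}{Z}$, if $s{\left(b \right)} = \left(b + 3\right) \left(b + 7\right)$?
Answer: $- \frac{1}{6171} \approx -0.00016205$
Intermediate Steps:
$s{\left(b \right)} = \left(3 + b\right) \left(7 + b\right)$
$Z = -6171$ ($Z = 2 + \frac{\left(-4292 + \left(1^{2} - 31 \left(21 + 6^{2} + 10 \cdot 6\right)\right)\right) - 4428}{2} = 2 + \frac{\left(-4292 + \left(1 - 31 \left(21 + 36 + 60\right)\right)\right) - 4428}{2} = 2 + \frac{\left(-4292 + \left(1 - 3627\right)\right) - 4428}{2} = 2 + \frac{\left(-4292 - 3626\right) - 4428}{2} = 2 + \frac{-7918 - 4428}{2} = 2 + \frac{1}{2} \left(-12346\right) = 2 - 6173 = -6171$)
$\frac{1}{Z} = \frac{1}{-6171} = - \frac{1}{6171}$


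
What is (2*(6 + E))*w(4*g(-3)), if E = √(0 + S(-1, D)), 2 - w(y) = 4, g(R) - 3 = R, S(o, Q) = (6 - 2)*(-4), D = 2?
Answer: -24 - 16*I ≈ -24.0 - 16.0*I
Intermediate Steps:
S(o, Q) = -16 (S(o, Q) = 4*(-4) = -16)
g(R) = 3 + R
w(y) = -2 (w(y) = 2 - 1*4 = 2 - 4 = -2)
E = 4*I (E = √(0 - 16) = √(-16) = 4*I ≈ 4.0*I)
(2*(6 + E))*w(4*g(-3)) = (2*(6 + 4*I))*(-2) = (12 + 8*I)*(-2) = -24 - 16*I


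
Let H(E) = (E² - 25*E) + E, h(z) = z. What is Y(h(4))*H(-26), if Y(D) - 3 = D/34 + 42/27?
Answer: 929500/153 ≈ 6075.2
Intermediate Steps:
H(E) = E² - 24*E
Y(D) = 41/9 + D/34 (Y(D) = 3 + (D/34 + 42/27) = 3 + (D*(1/34) + 42*(1/27)) = 3 + (D/34 + 14/9) = 3 + (14/9 + D/34) = 41/9 + D/34)
Y(h(4))*H(-26) = (41/9 + (1/34)*4)*(-26*(-24 - 26)) = (41/9 + 2/17)*(-26*(-50)) = (715/153)*1300 = 929500/153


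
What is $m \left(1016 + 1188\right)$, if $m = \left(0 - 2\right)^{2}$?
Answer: $8816$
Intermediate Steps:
$m = 4$ ($m = \left(-2\right)^{2} = 4$)
$m \left(1016 + 1188\right) = 4 \left(1016 + 1188\right) = 4 \cdot 2204 = 8816$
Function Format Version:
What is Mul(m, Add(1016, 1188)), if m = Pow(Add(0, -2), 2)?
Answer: 8816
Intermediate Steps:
m = 4 (m = Pow(-2, 2) = 4)
Mul(m, Add(1016, 1188)) = Mul(4, Add(1016, 1188)) = Mul(4, 2204) = 8816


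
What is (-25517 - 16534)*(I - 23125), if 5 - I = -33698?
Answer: -444815478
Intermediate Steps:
I = 33703 (I = 5 - 1*(-33698) = 5 + 33698 = 33703)
(-25517 - 16534)*(I - 23125) = (-25517 - 16534)*(33703 - 23125) = -42051*10578 = -444815478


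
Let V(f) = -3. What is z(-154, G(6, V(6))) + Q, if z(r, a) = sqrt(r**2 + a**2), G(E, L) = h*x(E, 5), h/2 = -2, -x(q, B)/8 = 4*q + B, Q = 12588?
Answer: 12588 + 10*sqrt(8849) ≈ 13529.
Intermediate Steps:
x(q, B) = -32*q - 8*B (x(q, B) = -8*(4*q + B) = -8*(B + 4*q) = -32*q - 8*B)
h = -4 (h = 2*(-2) = -4)
G(E, L) = 160 + 128*E (G(E, L) = -4*(-32*E - 8*5) = -4*(-32*E - 40) = -4*(-40 - 32*E) = 160 + 128*E)
z(r, a) = sqrt(a**2 + r**2)
z(-154, G(6, V(6))) + Q = sqrt((160 + 128*6)**2 + (-154)**2) + 12588 = sqrt((160 + 768)**2 + 23716) + 12588 = sqrt(928**2 + 23716) + 12588 = sqrt(861184 + 23716) + 12588 = sqrt(884900) + 12588 = 10*sqrt(8849) + 12588 = 12588 + 10*sqrt(8849)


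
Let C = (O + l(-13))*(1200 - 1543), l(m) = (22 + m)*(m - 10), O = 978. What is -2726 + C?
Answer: -267179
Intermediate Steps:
l(m) = (-10 + m)*(22 + m) (l(m) = (22 + m)*(-10 + m) = (-10 + m)*(22 + m))
C = -264453 (C = (978 + (-220 + (-13)² + 12*(-13)))*(1200 - 1543) = (978 + (-220 + 169 - 156))*(-343) = (978 - 207)*(-343) = 771*(-343) = -264453)
-2726 + C = -2726 - 264453 = -267179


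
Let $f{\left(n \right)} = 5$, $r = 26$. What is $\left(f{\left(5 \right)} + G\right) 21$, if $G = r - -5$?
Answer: $756$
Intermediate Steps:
$G = 31$ ($G = 26 - -5 = 26 + 5 = 31$)
$\left(f{\left(5 \right)} + G\right) 21 = \left(5 + 31\right) 21 = 36 \cdot 21 = 756$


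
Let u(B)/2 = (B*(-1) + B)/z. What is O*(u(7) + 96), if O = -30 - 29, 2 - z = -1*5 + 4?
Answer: -5664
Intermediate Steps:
z = 3 (z = 2 - (-1*5 + 4) = 2 - (-5 + 4) = 2 - 1*(-1) = 2 + 1 = 3)
O = -59
u(B) = 0 (u(B) = 2*((B*(-1) + B)/3) = 2*((-B + B)*(⅓)) = 2*(0*(⅓)) = 2*0 = 0)
O*(u(7) + 96) = -59*(0 + 96) = -59*96 = -5664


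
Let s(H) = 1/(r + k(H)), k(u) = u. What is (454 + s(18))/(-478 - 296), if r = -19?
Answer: -151/258 ≈ -0.58527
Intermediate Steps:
s(H) = 1/(-19 + H)
(454 + s(18))/(-478 - 296) = (454 + 1/(-19 + 18))/(-478 - 296) = (454 + 1/(-1))/(-774) = (454 - 1)*(-1/774) = 453*(-1/774) = -151/258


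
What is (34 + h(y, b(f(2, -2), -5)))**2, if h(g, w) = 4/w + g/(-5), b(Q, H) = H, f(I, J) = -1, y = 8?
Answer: 24964/25 ≈ 998.56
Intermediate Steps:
h(g, w) = 4/w - g/5 (h(g, w) = 4/w + g*(-1/5) = 4/w - g/5)
(34 + h(y, b(f(2, -2), -5)))**2 = (34 + (4/(-5) - 1/5*8))**2 = (34 + (4*(-1/5) - 8/5))**2 = (34 + (-4/5 - 8/5))**2 = (34 - 12/5)**2 = (158/5)**2 = 24964/25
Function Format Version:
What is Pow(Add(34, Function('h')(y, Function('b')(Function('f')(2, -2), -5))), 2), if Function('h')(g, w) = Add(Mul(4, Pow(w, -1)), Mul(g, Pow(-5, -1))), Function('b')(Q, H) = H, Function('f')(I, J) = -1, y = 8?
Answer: Rational(24964, 25) ≈ 998.56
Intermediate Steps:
Function('h')(g, w) = Add(Mul(4, Pow(w, -1)), Mul(Rational(-1, 5), g)) (Function('h')(g, w) = Add(Mul(4, Pow(w, -1)), Mul(g, Rational(-1, 5))) = Add(Mul(4, Pow(w, -1)), Mul(Rational(-1, 5), g)))
Pow(Add(34, Function('h')(y, Function('b')(Function('f')(2, -2), -5))), 2) = Pow(Add(34, Add(Mul(4, Pow(-5, -1)), Mul(Rational(-1, 5), 8))), 2) = Pow(Add(34, Add(Mul(4, Rational(-1, 5)), Rational(-8, 5))), 2) = Pow(Add(34, Add(Rational(-4, 5), Rational(-8, 5))), 2) = Pow(Add(34, Rational(-12, 5)), 2) = Pow(Rational(158, 5), 2) = Rational(24964, 25)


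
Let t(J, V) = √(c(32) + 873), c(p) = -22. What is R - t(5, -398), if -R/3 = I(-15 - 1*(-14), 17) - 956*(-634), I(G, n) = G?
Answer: -1818309 - √851 ≈ -1.8183e+6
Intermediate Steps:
R = -1818309 (R = -3*((-15 - 1*(-14)) - 956*(-634)) = -3*((-15 + 14) + 606104) = -3*(-1 + 606104) = -3*606103 = -1818309)
t(J, V) = √851 (t(J, V) = √(-22 + 873) = √851)
R - t(5, -398) = -1818309 - √851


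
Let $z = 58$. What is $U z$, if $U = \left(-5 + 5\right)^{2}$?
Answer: $0$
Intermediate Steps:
$U = 0$ ($U = 0^{2} = 0$)
$U z = 0 \cdot 58 = 0$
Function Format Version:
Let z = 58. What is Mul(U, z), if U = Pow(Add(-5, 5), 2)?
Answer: 0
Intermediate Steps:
U = 0 (U = Pow(0, 2) = 0)
Mul(U, z) = Mul(0, 58) = 0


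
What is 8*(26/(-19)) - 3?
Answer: -265/19 ≈ -13.947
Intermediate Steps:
8*(26/(-19)) - 3 = 8*(26*(-1/19)) - 3 = 8*(-26/19) - 3 = -208/19 - 3 = -265/19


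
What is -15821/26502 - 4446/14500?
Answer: -43404049/48034875 ≈ -0.90359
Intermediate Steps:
-15821/26502 - 4446/14500 = -15821*1/26502 - 4446*1/14500 = -15821/26502 - 2223/7250 = -43404049/48034875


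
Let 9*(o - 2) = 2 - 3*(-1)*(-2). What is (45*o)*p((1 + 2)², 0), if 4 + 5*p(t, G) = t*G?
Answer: -56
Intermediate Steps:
p(t, G) = -⅘ + G*t/5 (p(t, G) = -⅘ + (t*G)/5 = -⅘ + (G*t)/5 = -⅘ + G*t/5)
o = 14/9 (o = 2 + (2 - 3*(-1)*(-2))/9 = 2 + (2 + 3*(-2))/9 = 2 + (2 - 6)/9 = 2 + (⅑)*(-4) = 2 - 4/9 = 14/9 ≈ 1.5556)
(45*o)*p((1 + 2)², 0) = (45*(14/9))*(-⅘ + (⅕)*0*(1 + 2)²) = 70*(-⅘ + (⅕)*0*3²) = 70*(-⅘ + (⅕)*0*9) = 70*(-⅘ + 0) = 70*(-⅘) = -56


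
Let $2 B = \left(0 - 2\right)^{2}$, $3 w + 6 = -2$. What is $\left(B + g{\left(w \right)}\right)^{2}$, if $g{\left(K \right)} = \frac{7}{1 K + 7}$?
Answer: $\frac{2209}{169} \approx 13.071$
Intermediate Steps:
$w = - \frac{8}{3}$ ($w = -2 + \frac{1}{3} \left(-2\right) = -2 - \frac{2}{3} = - \frac{8}{3} \approx -2.6667$)
$g{\left(K \right)} = \frac{7}{7 + K}$ ($g{\left(K \right)} = \frac{7}{K + 7} = \frac{7}{7 + K}$)
$B = 2$ ($B = \frac{\left(0 - 2\right)^{2}}{2} = \frac{\left(-2\right)^{2}}{2} = \frac{1}{2} \cdot 4 = 2$)
$\left(B + g{\left(w \right)}\right)^{2} = \left(2 + \frac{7}{7 - \frac{8}{3}}\right)^{2} = \left(2 + \frac{7}{\frac{13}{3}}\right)^{2} = \left(2 + 7 \cdot \frac{3}{13}\right)^{2} = \left(2 + \frac{21}{13}\right)^{2} = \left(\frac{47}{13}\right)^{2} = \frac{2209}{169}$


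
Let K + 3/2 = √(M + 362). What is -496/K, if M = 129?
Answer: -2976/1955 - 1984*√491/1955 ≈ -24.009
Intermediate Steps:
K = -3/2 + √491 (K = -3/2 + √(129 + 362) = -3/2 + √491 ≈ 20.659)
-496/K = -496/(-3/2 + √491)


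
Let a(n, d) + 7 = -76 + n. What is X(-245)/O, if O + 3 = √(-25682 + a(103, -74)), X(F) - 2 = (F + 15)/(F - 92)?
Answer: -904/2883709 - 904*I*√25662/8651127 ≈ -0.00031349 - 0.016739*I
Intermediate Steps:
X(F) = 2 + (15 + F)/(-92 + F) (X(F) = 2 + (F + 15)/(F - 92) = 2 + (15 + F)/(-92 + F))
a(n, d) = -83 + n (a(n, d) = -7 + (-76 + n) = -83 + n)
O = -3 + I*√25662 (O = -3 + √(-25682 + (-83 + 103)) = -3 + √(-25682 + 20) = -3 + √(-25662) = -3 + I*√25662 ≈ -3.0 + 160.19*I)
X(-245)/O = ((-169 + 3*(-245))/(-92 - 245))/(-3 + I*√25662) = ((-169 - 735)/(-337))/(-3 + I*√25662) = (-1/337*(-904))/(-3 + I*√25662) = 904/(337*(-3 + I*√25662))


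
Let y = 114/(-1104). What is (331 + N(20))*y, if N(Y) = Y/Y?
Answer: -1577/46 ≈ -34.283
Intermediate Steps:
N(Y) = 1
y = -19/184 (y = 114*(-1/1104) = -19/184 ≈ -0.10326)
(331 + N(20))*y = (331 + 1)*(-19/184) = 332*(-19/184) = -1577/46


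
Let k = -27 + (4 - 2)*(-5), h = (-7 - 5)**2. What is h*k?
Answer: -5328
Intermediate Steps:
h = 144 (h = (-12)**2 = 144)
k = -37 (k = -27 + 2*(-5) = -27 - 10 = -37)
h*k = 144*(-37) = -5328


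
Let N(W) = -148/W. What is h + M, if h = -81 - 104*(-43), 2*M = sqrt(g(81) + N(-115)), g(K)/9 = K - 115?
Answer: 4391 + I*sqrt(4029830)/230 ≈ 4391.0 + 8.728*I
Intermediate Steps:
g(K) = -1035 + 9*K (g(K) = 9*(K - 115) = 9*(-115 + K) = -1035 + 9*K)
M = I*sqrt(4029830)/230 (M = sqrt((-1035 + 9*81) - 148/(-115))/2 = sqrt((-1035 + 729) - 148*(-1/115))/2 = sqrt(-306 + 148/115)/2 = sqrt(-35042/115)/2 = (I*sqrt(4029830)/115)/2 = I*sqrt(4029830)/230 ≈ 8.728*I)
h = 4391 (h = -81 + 4472 = 4391)
h + M = 4391 + I*sqrt(4029830)/230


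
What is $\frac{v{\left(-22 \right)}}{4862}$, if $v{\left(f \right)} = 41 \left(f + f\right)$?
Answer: $- \frac{82}{221} \approx -0.37104$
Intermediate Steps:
$v{\left(f \right)} = 82 f$ ($v{\left(f \right)} = 41 \cdot 2 f = 82 f$)
$\frac{v{\left(-22 \right)}}{4862} = \frac{82 \left(-22\right)}{4862} = \left(-1804\right) \frac{1}{4862} = - \frac{82}{221}$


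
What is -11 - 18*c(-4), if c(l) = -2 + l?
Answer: 97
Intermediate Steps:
-11 - 18*c(-4) = -11 - 18*(-2 - 4) = -11 - 18*(-6) = -11 + 108 = 97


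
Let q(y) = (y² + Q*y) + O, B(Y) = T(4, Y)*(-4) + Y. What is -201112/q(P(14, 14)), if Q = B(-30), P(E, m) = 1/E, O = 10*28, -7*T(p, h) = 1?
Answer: -39417952/54469 ≈ -723.68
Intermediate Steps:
T(p, h) = -⅐ (T(p, h) = -⅐*1 = -⅐)
O = 280
B(Y) = 4/7 + Y (B(Y) = -⅐*(-4) + Y = 4/7 + Y)
Q = -206/7 (Q = 4/7 - 30 = -206/7 ≈ -29.429)
q(y) = 280 + y² - 206*y/7 (q(y) = (y² - 206*y/7) + 280 = 280 + y² - 206*y/7)
-201112/q(P(14, 14)) = -201112/(280 + (1/14)² - 206/7/14) = -201112/(280 + (1/14)² - 206/7*1/14) = -201112/(280 + 1/196 - 103/49) = -201112/54469/196 = -201112*196/54469 = -39417952/54469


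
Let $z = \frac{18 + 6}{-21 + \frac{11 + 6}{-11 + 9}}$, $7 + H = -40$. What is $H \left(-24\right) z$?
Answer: $- \frac{54144}{59} \approx -917.7$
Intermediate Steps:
$H = -47$ ($H = -7 - 40 = -47$)
$z = - \frac{48}{59}$ ($z = \frac{24}{-21 + \frac{17}{-2}} = \frac{24}{-21 + 17 \left(- \frac{1}{2}\right)} = \frac{24}{-21 - \frac{17}{2}} = \frac{24}{- \frac{59}{2}} = 24 \left(- \frac{2}{59}\right) = - \frac{48}{59} \approx -0.81356$)
$H \left(-24\right) z = \left(-47\right) \left(-24\right) \left(- \frac{48}{59}\right) = 1128 \left(- \frac{48}{59}\right) = - \frac{54144}{59}$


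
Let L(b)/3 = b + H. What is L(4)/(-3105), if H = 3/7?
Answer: -31/7245 ≈ -0.0042788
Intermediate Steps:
H = 3/7 (H = 3*(⅐) = 3/7 ≈ 0.42857)
L(b) = 9/7 + 3*b (L(b) = 3*(b + 3/7) = 3*(3/7 + b) = 9/7 + 3*b)
L(4)/(-3105) = (9/7 + 3*4)/(-3105) = (9/7 + 12)*(-1/3105) = (93/7)*(-1/3105) = -31/7245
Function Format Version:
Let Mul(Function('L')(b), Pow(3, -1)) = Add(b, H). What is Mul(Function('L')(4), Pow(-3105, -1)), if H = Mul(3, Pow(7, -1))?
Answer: Rational(-31, 7245) ≈ -0.0042788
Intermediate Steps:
H = Rational(3, 7) (H = Mul(3, Rational(1, 7)) = Rational(3, 7) ≈ 0.42857)
Function('L')(b) = Add(Rational(9, 7), Mul(3, b)) (Function('L')(b) = Mul(3, Add(b, Rational(3, 7))) = Mul(3, Add(Rational(3, 7), b)) = Add(Rational(9, 7), Mul(3, b)))
Mul(Function('L')(4), Pow(-3105, -1)) = Mul(Add(Rational(9, 7), Mul(3, 4)), Pow(-3105, -1)) = Mul(Add(Rational(9, 7), 12), Rational(-1, 3105)) = Mul(Rational(93, 7), Rational(-1, 3105)) = Rational(-31, 7245)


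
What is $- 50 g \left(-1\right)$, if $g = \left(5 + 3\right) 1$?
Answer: $400$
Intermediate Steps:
$g = 8$ ($g = 8 \cdot 1 = 8$)
$- 50 g \left(-1\right) = \left(-50\right) 8 \left(-1\right) = \left(-400\right) \left(-1\right) = 400$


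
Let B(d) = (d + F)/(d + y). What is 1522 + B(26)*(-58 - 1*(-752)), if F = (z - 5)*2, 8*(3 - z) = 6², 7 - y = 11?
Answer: 21253/11 ≈ 1932.1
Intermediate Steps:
y = -4 (y = 7 - 1*11 = 7 - 11 = -4)
z = -3/2 (z = 3 - ⅛*6² = 3 - ⅛*36 = 3 - 9/2 = -3/2 ≈ -1.5000)
F = -13 (F = (-3/2 - 5)*2 = -13/2*2 = -13)
B(d) = (-13 + d)/(-4 + d) (B(d) = (d - 13)/(d - 4) = (-13 + d)/(-4 + d))
1522 + B(26)*(-58 - 1*(-752)) = 1522 + ((-13 + 26)/(-4 + 26))*(-58 - 1*(-752)) = 1522 + (13/22)*(-58 + 752) = 1522 + ((1/22)*13)*694 = 1522 + (13/22)*694 = 1522 + 4511/11 = 21253/11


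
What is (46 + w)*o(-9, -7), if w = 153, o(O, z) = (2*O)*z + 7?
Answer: 26467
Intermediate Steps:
o(O, z) = 7 + 2*O*z (o(O, z) = 2*O*z + 7 = 7 + 2*O*z)
(46 + w)*o(-9, -7) = (46 + 153)*(7 + 2*(-9)*(-7)) = 199*(7 + 126) = 199*133 = 26467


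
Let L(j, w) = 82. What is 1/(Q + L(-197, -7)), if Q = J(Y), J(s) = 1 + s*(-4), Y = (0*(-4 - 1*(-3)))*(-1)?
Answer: 1/83 ≈ 0.012048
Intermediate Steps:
Y = 0 (Y = (0*(-4 + 3))*(-1) = (0*(-1))*(-1) = 0*(-1) = 0)
J(s) = 1 - 4*s
Q = 1 (Q = 1 - 4*0 = 1 + 0 = 1)
1/(Q + L(-197, -7)) = 1/(1 + 82) = 1/83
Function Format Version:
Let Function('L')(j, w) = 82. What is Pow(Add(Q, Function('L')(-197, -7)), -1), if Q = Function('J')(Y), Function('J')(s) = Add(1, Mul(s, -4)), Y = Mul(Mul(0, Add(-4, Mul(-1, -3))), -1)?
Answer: Rational(1, 83) ≈ 0.012048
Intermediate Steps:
Y = 0 (Y = Mul(Mul(0, Add(-4, 3)), -1) = Mul(Mul(0, -1), -1) = Mul(0, -1) = 0)
Function('J')(s) = Add(1, Mul(-4, s))
Q = 1 (Q = Add(1, Mul(-4, 0)) = Add(1, 0) = 1)
Pow(Add(Q, Function('L')(-197, -7)), -1) = Pow(Add(1, 82), -1) = Pow(83, -1) = Rational(1, 83)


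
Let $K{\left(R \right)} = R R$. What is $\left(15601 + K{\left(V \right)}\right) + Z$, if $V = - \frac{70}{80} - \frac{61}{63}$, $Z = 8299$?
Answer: $\frac{6071845441}{254016} \approx 23903.0$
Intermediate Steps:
$V = - \frac{929}{504}$ ($V = \left(-70\right) \frac{1}{80} - \frac{61}{63} = - \frac{7}{8} - \frac{61}{63} = - \frac{929}{504} \approx -1.8433$)
$K{\left(R \right)} = R^{2}$
$\left(15601 + K{\left(V \right)}\right) + Z = \left(15601 + \left(- \frac{929}{504}\right)^{2}\right) + 8299 = \left(15601 + \frac{863041}{254016}\right) + 8299 = \frac{3963766657}{254016} + 8299 = \frac{6071845441}{254016}$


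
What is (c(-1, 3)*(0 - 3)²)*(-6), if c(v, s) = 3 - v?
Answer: -216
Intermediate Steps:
(c(-1, 3)*(0 - 3)²)*(-6) = ((3 - 1*(-1))*(0 - 3)²)*(-6) = ((3 + 1)*(-3)²)*(-6) = (4*9)*(-6) = 36*(-6) = -216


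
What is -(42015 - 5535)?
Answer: -36480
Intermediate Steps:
-(42015 - 5535) = -1*36480 = -36480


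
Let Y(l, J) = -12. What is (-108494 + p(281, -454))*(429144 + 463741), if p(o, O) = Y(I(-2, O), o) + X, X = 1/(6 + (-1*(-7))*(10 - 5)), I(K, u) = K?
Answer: -3972217679325/41 ≈ -9.6883e+10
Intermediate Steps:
X = 1/41 (X = 1/(6 + 7*5) = 1/(6 + 35) = 1/41 ≈ 0.024390)
p(o, O) = -491/41 (p(o, O) = -12 + 1/41 = -491/41)
(-108494 + p(281, -454))*(429144 + 463741) = (-108494 - 491/41)*(429144 + 463741) = -4448745/41*892885 = -3972217679325/41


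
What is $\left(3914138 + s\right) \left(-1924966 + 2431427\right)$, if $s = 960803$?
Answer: $2468967493801$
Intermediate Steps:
$\left(3914138 + s\right) \left(-1924966 + 2431427\right) = \left(3914138 + 960803\right) \left(-1924966 + 2431427\right) = 4874941 \cdot 506461 = 2468967493801$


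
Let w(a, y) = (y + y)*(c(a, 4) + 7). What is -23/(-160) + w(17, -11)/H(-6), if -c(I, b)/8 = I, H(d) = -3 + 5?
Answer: 227063/160 ≈ 1419.1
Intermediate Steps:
H(d) = 2
c(I, b) = -8*I
w(a, y) = 2*y*(7 - 8*a) (w(a, y) = (y + y)*(-8*a + 7) = (2*y)*(7 - 8*a) = 2*y*(7 - 8*a))
-23/(-160) + w(17, -11)/H(-6) = -23/(-160) + (2*(-11)*(7 - 8*17))/2 = -23*(-1/160) + (2*(-11)*(7 - 136))*(½) = 23/160 + (2*(-11)*(-129))*(½) = 23/160 + 2838*(½) = 23/160 + 1419 = 227063/160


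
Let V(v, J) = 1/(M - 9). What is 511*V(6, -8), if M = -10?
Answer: -511/19 ≈ -26.895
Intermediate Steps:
V(v, J) = -1/19 (V(v, J) = 1/(-10 - 9) = 1/(-19) = -1/19)
511*V(6, -8) = 511*(-1/19) = -511/19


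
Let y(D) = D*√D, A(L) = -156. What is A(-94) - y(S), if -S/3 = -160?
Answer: -156 - 1920*√30 ≈ -10672.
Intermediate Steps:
S = 480 (S = -3*(-160) = 480)
y(D) = D^(3/2)
A(-94) - y(S) = -156 - 480^(3/2) = -156 - 1920*√30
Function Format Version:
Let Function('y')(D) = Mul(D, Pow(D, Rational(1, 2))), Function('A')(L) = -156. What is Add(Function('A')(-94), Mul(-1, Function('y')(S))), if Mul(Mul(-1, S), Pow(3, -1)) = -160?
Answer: Add(-156, Mul(-1920, Pow(30, Rational(1, 2)))) ≈ -10672.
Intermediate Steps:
S = 480 (S = Mul(-3, -160) = 480)
Function('y')(D) = Pow(D, Rational(3, 2))
Add(Function('A')(-94), Mul(-1, Function('y')(S))) = Add(-156, Mul(-1, Pow(480, Rational(3, 2)))) = Add(-156, Mul(-1, Mul(1920, Pow(30, Rational(1, 2))))) = Add(-156, Mul(-1920, Pow(30, Rational(1, 2))))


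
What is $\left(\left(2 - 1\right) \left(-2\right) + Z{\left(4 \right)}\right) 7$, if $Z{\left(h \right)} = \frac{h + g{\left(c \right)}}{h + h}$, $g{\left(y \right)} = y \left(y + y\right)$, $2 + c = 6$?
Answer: $\frac{35}{2} \approx 17.5$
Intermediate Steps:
$c = 4$ ($c = -2 + 6 = 4$)
$g{\left(y \right)} = 2 y^{2}$ ($g{\left(y \right)} = y 2 y = 2 y^{2}$)
$Z{\left(h \right)} = \frac{32 + h}{2 h}$ ($Z{\left(h \right)} = \frac{h + 2 \cdot 4^{2}}{h + h} = \frac{h + 2 \cdot 16}{2 h} = \left(h + 32\right) \frac{1}{2 h} = \left(32 + h\right) \frac{1}{2 h} = \frac{32 + h}{2 h}$)
$\left(\left(2 - 1\right) \left(-2\right) + Z{\left(4 \right)}\right) 7 = \left(\left(2 - 1\right) \left(-2\right) + \frac{32 + 4}{2 \cdot 4}\right) 7 = \left(1 \left(-2\right) + \frac{1}{2} \cdot \frac{1}{4} \cdot 36\right) 7 = \left(-2 + \frac{9}{2}\right) 7 = \frac{5}{2} \cdot 7 = \frac{35}{2}$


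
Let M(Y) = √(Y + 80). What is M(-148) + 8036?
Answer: 8036 + 2*I*√17 ≈ 8036.0 + 8.2462*I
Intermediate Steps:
M(Y) = √(80 + Y)
M(-148) + 8036 = √(80 - 148) + 8036 = √(-68) + 8036 = 2*I*√17 + 8036 = 8036 + 2*I*√17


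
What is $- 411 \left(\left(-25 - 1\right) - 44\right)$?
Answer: $28770$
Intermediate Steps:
$- 411 \left(\left(-25 - 1\right) - 44\right) = - 411 \left(-26 - 44\right) = \left(-411\right) \left(-70\right) = 28770$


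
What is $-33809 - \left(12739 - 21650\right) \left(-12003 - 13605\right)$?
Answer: $-228226697$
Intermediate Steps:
$-33809 - \left(12739 - 21650\right) \left(-12003 - 13605\right) = -33809 - \left(-8911\right) \left(-25608\right) = -33809 - 228192888 = -228226697$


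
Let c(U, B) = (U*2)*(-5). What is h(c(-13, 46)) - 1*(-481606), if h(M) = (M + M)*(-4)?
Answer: 480566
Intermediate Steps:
c(U, B) = -10*U (c(U, B) = (2*U)*(-5) = -10*U)
h(M) = -8*M (h(M) = (2*M)*(-4) = -8*M)
h(c(-13, 46)) - 1*(-481606) = -(-80)*(-13) - 1*(-481606) = -8*130 + 481606 = -1040 + 481606 = 480566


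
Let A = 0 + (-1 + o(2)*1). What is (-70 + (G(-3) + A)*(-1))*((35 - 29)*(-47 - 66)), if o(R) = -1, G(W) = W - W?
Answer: 46104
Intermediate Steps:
G(W) = 0
A = -2 (A = 0 + (-1 - 1*1) = 0 + (-1 - 1) = 0 - 2 = -2)
(-70 + (G(-3) + A)*(-1))*((35 - 29)*(-47 - 66)) = (-70 + (0 - 2)*(-1))*((35 - 29)*(-47 - 66)) = (-70 - 2*(-1))*(6*(-113)) = (-70 + 2)*(-678) = -68*(-678) = 46104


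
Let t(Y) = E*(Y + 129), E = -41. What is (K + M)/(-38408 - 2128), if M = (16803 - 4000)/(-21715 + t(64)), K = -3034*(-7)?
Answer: -629226661/1201000608 ≈ -0.52392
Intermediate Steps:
t(Y) = -5289 - 41*Y (t(Y) = -41*(Y + 129) = -41*(129 + Y) = -5289 - 41*Y)
K = 21238
M = -12803/29628 (M = (16803 - 4000)/(-21715 + (-5289 - 41*64)) = 12803/(-21715 + (-5289 - 2624)) = 12803/(-21715 - 7913) = 12803/(-29628) = 12803*(-1/29628) = -12803/29628 ≈ -0.43213)
(K + M)/(-38408 - 2128) = (21238 - 12803/29628)/(-38408 - 2128) = (629226661/29628)/(-40536) = (629226661/29628)*(-1/40536) = -629226661/1201000608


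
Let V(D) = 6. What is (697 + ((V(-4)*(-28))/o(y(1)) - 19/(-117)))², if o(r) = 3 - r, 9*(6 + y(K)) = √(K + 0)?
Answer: 629748583489/1368900 ≈ 4.6004e+5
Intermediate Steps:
y(K) = -6 + √K/9 (y(K) = -6 + √(K + 0)/9 = -6 + √K/9)
(697 + ((V(-4)*(-28))/o(y(1)) - 19/(-117)))² = (697 + ((6*(-28))/(3 - (-6 + √1/9)) - 19/(-117)))² = (697 + (-168/(3 - (-6 + (⅑)*1)) - 19*(-1/117)))² = (697 + (-168/(3 - (-6 + ⅑)) + 19/117))² = (697 + (-168/(3 - 1*(-53/9)) + 19/117))² = (697 + (-168/(3 + 53/9) + 19/117))² = (697 + (-168/80/9 + 19/117))² = (697 + (-168*9/80 + 19/117))² = (697 + (-189/10 + 19/117))² = (697 - 21923/1170)² = (793567/1170)² = 629748583489/1368900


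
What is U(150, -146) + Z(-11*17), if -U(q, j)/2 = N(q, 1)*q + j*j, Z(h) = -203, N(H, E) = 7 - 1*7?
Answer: -42835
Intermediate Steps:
N(H, E) = 0 (N(H, E) = 7 - 7 = 0)
U(q, j) = -2*j**2 (U(q, j) = -2*(0*q + j*j) = -2*(0 + j**2) = -2*j**2)
U(150, -146) + Z(-11*17) = -2*(-146)**2 - 203 = -2*21316 - 203 = -42632 - 203 = -42835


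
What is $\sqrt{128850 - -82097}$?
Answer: $\sqrt{210947} \approx 459.29$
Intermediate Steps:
$\sqrt{128850 - -82097} = \sqrt{128850 + 82097} = \sqrt{210947}$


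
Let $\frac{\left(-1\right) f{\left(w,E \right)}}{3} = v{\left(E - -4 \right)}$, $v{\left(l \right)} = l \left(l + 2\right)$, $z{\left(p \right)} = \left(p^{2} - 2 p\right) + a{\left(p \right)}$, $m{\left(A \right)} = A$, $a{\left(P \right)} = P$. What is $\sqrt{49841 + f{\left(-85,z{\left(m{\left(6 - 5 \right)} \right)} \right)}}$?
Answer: $\sqrt{49769} \approx 223.09$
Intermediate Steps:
$z{\left(p \right)} = p^{2} - p$ ($z{\left(p \right)} = \left(p^{2} - 2 p\right) + p = p^{2} - p$)
$v{\left(l \right)} = l \left(2 + l\right)$
$f{\left(w,E \right)} = - 3 \left(4 + E\right) \left(6 + E\right)$ ($f{\left(w,E \right)} = - 3 \left(E - -4\right) \left(2 + \left(E - -4\right)\right) = - 3 \left(E + 4\right) \left(2 + \left(E + 4\right)\right) = - 3 \left(4 + E\right) \left(2 + \left(4 + E\right)\right) = - 3 \left(4 + E\right) \left(6 + E\right)$)
$\sqrt{49841 + f{\left(-85,z{\left(m{\left(6 - 5 \right)} \right)} \right)}} = \sqrt{49841 - 3 \left(4 + \left(6 - 5\right) \left(-1 + \left(6 - 5\right)\right)\right) \left(6 + \left(6 - 5\right) \left(-1 + \left(6 - 5\right)\right)\right)} = \sqrt{49841 - 3 \left(4 + 1 \left(-1 + 1\right)\right) \left(6 + 1 \left(-1 + 1\right)\right)} = \sqrt{49841 - 3 \left(4 + 1 \cdot 0\right) \left(6 + 1 \cdot 0\right)} = \sqrt{49841 - 3 \left(4 + 0\right) \left(6 + 0\right)} = \sqrt{49841 - 12 \cdot 6} = \sqrt{49841 - 72} = \sqrt{49769}$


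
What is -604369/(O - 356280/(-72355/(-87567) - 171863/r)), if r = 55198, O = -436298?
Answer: 6681707867179439/3101481671762758 ≈ 2.1544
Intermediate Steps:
-604369/(O - 356280/(-72355/(-87567) - 171863/r)) = -604369/(-436298 - 356280/(-72355/(-87567) - 171863/55198)) = -604369/(-436298 - 356280/(-72355*(-1/87567) - 171863*1/55198)) = -604369/(-436298 - 356280/(72355/87567 - 171863/55198)) = -604369/(-436298 - 356280/(-11055676031/4833523266)) = -604369/(-436298 - 356280*(-4833523266/11055676031)) = -604369/(-436298 + 1722087669210480/11055676031) = -604369/(-3101481671762758/11055676031) = -604369*(-11055676031/3101481671762758) = 6681707867179439/3101481671762758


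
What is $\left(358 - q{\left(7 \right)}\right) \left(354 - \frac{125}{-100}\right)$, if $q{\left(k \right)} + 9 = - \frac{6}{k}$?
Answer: $\frac{522725}{4} \approx 1.3068 \cdot 10^{5}$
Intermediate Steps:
$q{\left(k \right)} = -9 - \frac{6}{k}$
$\left(358 - q{\left(7 \right)}\right) \left(354 - \frac{125}{-100}\right) = \left(358 - \left(-9 - \frac{6}{7}\right)\right) \left(354 - \frac{125}{-100}\right) = \left(358 - \left(-9 - \frac{6}{7}\right)\right) \left(354 - - \frac{5}{4}\right) = \left(358 - \left(-9 - \frac{6}{7}\right)\right) \left(354 + \frac{5}{4}\right) = \left(358 - - \frac{69}{7}\right) \frac{1421}{4} = \left(358 + \frac{69}{7}\right) \frac{1421}{4} = \frac{2575}{7} \cdot \frac{1421}{4} = \frac{522725}{4}$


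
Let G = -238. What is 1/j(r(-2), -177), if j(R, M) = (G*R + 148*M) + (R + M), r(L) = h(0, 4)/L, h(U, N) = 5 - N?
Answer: -2/52509 ≈ -3.8089e-5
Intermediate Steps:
r(L) = 1/L (r(L) = (5 - 1*4)/L = (5 - 4)/L = 1/L)
j(R, M) = -237*R + 149*M (j(R, M) = (-238*R + 148*M) + (R + M) = (-238*R + 148*M) + (M + R) = -237*R + 149*M)
1/j(r(-2), -177) = 1/(-237/(-2) + 149*(-177)) = 1/(-237*(-½) - 26373) = 1/(237/2 - 26373) = 1/(-52509/2) = -2/52509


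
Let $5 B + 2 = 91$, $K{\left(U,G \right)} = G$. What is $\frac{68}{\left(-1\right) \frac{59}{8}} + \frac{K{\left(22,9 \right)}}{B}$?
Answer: $- \frac{45761}{5251} \approx -8.7147$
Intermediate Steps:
$B = \frac{89}{5}$ ($B = - \frac{2}{5} + \frac{1}{5} \cdot 91 = - \frac{2}{5} + \frac{91}{5} = \frac{89}{5} \approx 17.8$)
$\frac{68}{\left(-1\right) \frac{59}{8}} + \frac{K{\left(22,9 \right)}}{B} = \frac{68}{\left(-1\right) \frac{59}{8}} + \frac{9}{\frac{89}{5}} = \frac{68}{\left(-1\right) 59 \cdot \frac{1}{8}} + 9 \cdot \frac{5}{89} = \frac{68}{\left(-1\right) \frac{59}{8}} + \frac{45}{89} = \frac{68}{- \frac{59}{8}} + \frac{45}{89} = 68 \left(- \frac{8}{59}\right) + \frac{45}{89} = - \frac{544}{59} + \frac{45}{89} = - \frac{45761}{5251}$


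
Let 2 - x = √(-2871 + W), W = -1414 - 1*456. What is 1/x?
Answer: 2/4745 + I*√4741/4745 ≈ 0.0004215 + 0.014511*I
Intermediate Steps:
W = -1870 (W = -1414 - 456 = -1870)
x = 2 - I*√4741 (x = 2 - √(-2871 - 1870) = 2 - √(-4741) = 2 - I*√4741 ≈ 2.0 - 68.855*I)
1/x = 1/(2 - I*√4741)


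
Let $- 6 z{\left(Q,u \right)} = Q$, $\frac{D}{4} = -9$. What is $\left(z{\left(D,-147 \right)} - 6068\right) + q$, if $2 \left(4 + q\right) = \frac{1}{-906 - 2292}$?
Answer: $- \frac{38798137}{6396} \approx -6066.0$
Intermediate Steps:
$D = -36$ ($D = 4 \left(-9\right) = -36$)
$z{\left(Q,u \right)} = - \frac{Q}{6}$
$q = - \frac{25585}{6396}$ ($q = -4 + \frac{1}{2 \left(-906 - 2292\right)} = -4 + \frac{1}{2 \left(-3198\right)} = -4 + \frac{1}{2} \left(- \frac{1}{3198}\right) = -4 - \frac{1}{6396} = - \frac{25585}{6396} \approx -4.0002$)
$\left(z{\left(D,-147 \right)} - 6068\right) + q = \left(\left(- \frac{1}{6}\right) \left(-36\right) - 6068\right) - \frac{25585}{6396} = \left(6 - 6068\right) - \frac{25585}{6396} = -6062 - \frac{25585}{6396} = - \frac{38798137}{6396}$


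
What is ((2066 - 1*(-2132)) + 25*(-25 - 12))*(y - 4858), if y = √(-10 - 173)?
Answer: -15900234 + 3273*I*√183 ≈ -1.59e+7 + 44276.0*I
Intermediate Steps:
y = I*√183 (y = √(-183) = I*√183 ≈ 13.528*I)
((2066 - 1*(-2132)) + 25*(-25 - 12))*(y - 4858) = ((2066 - 1*(-2132)) + 25*(-25 - 12))*(I*√183 - 4858) = ((2066 + 2132) + 25*(-37))*(-4858 + I*√183) = (4198 - 925)*(-4858 + I*√183) = 3273*(-4858 + I*√183) = -15900234 + 3273*I*√183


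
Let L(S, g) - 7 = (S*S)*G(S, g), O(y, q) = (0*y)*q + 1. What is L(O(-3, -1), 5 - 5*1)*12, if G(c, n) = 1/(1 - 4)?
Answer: 80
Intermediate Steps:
O(y, q) = 1 (O(y, q) = 0*q + 1 = 0 + 1 = 1)
G(c, n) = -⅓ (G(c, n) = 1/(-3) = -⅓)
L(S, g) = 7 - S²/3 (L(S, g) = 7 + (S*S)*(-⅓) = 7 + S²*(-⅓) = 7 - S²/3)
L(O(-3, -1), 5 - 5*1)*12 = (7 - ⅓*1²)*12 = (7 - ⅓*1)*12 = (7 - ⅓)*12 = (20/3)*12 = 80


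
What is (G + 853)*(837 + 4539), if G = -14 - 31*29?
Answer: -322560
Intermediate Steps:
G = -913 (G = -14 - 899 = -913)
(G + 853)*(837 + 4539) = (-913 + 853)*(837 + 4539) = -60*5376 = -322560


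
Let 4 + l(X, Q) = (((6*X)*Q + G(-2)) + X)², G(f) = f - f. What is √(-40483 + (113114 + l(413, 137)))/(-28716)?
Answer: -√28882850707/14358 ≈ -11.837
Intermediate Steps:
G(f) = 0
l(X, Q) = -4 + (X + 6*Q*X)² (l(X, Q) = -4 + (((6*X)*Q + 0) + X)² = -4 + ((6*Q*X + 0) + X)² = -4 + (6*Q*X + X)² = -4 + (X + 6*Q*X)²)
√(-40483 + (113114 + l(413, 137)))/(-28716) = √(-40483 + (113114 + (-4 + 413²*(1 + 6*137)²)))/(-28716) = √(-40483 + (113114 + (-4 + 170569*(1 + 822)²)))*(-1/28716) = √(-40483 + (113114 + (-4 + 170569*823²)))*(-1/28716) = √(-40483 + (113114 + (-4 + 170569*677329)))*(-1/28716) = √(-40483 + (113114 + (-4 + 115531330201)))*(-1/28716) = √(-40483 + (113114 + 115531330197))*(-1/28716) = √(-40483 + 115531443311)*(-1/28716) = √115531402828*(-1/28716) = (2*√28882850707)*(-1/28716) = -√28882850707/14358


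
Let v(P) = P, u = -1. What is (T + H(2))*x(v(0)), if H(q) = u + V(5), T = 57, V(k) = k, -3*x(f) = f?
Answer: 0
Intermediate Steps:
x(f) = -f/3
H(q) = 4 (H(q) = -1 + 5 = 4)
(T + H(2))*x(v(0)) = (57 + 4)*(-⅓*0) = 61*0 = 0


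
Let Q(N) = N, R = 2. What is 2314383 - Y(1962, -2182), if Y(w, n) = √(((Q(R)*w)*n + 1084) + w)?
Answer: 2314383 - I*√8559122 ≈ 2.3144e+6 - 2925.6*I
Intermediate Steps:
Y(w, n) = √(1084 + w + 2*n*w) (Y(w, n) = √(((2*w)*n + 1084) + w) = √((2*n*w + 1084) + w) = √((1084 + 2*n*w) + w) = √(1084 + w + 2*n*w))
2314383 - Y(1962, -2182) = 2314383 - √(1084 + 1962 + 2*(-2182)*1962) = 2314383 - √(1084 + 1962 - 8562168) = 2314383 - √(-8559122) = 2314383 - I*√8559122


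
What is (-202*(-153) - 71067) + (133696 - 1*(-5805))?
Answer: 99340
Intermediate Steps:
(-202*(-153) - 71067) + (133696 - 1*(-5805)) = (30906 - 71067) + (133696 + 5805) = -40161 + 139501 = 99340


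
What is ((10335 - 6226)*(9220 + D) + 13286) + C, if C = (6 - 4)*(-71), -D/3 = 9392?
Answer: -77877060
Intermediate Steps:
D = -28176 (D = -3*9392 = -28176)
C = -142 (C = 2*(-71) = -142)
((10335 - 6226)*(9220 + D) + 13286) + C = ((10335 - 6226)*(9220 - 28176) + 13286) - 142 = (4109*(-18956) + 13286) - 142 = (-77890204 + 13286) - 142 = -77876918 - 142 = -77877060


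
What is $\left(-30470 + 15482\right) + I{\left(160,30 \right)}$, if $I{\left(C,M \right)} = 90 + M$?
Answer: $-14868$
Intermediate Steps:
$\left(-30470 + 15482\right) + I{\left(160,30 \right)} = \left(-30470 + 15482\right) + \left(90 + 30\right) = -14988 + 120 = -14868$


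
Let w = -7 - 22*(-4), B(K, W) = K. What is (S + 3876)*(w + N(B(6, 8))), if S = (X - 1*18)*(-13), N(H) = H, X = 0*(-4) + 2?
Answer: 355308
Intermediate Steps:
X = 2 (X = 0 + 2 = 2)
w = 81 (w = -7 + 88 = 81)
S = 208 (S = (2 - 1*18)*(-13) = (2 - 18)*(-13) = -16*(-13) = 208)
(S + 3876)*(w + N(B(6, 8))) = (208 + 3876)*(81 + 6) = 4084*87 = 355308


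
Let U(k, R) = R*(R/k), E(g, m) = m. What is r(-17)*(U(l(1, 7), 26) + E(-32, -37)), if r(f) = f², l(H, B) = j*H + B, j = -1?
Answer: 65603/3 ≈ 21868.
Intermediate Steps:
l(H, B) = B - H (l(H, B) = -H + B = B - H)
U(k, R) = R²/k
r(-17)*(U(l(1, 7), 26) + E(-32, -37)) = (-17)²*(26²/(7 - 1*1) - 37) = 289*(676/(7 - 1) - 37) = 289*(676/6 - 37) = 289*(676*(⅙) - 37) = 289*(338/3 - 37) = 289*(227/3) = 65603/3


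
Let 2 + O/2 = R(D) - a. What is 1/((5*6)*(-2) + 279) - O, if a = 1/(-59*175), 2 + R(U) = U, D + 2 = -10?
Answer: 72367487/2261175 ≈ 32.004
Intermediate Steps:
D = -12 (D = -2 - 10 = -12)
R(U) = -2 + U
a = -1/10325 (a = -1/59*1/175 = -1/10325 ≈ -9.6852e-5)
O = -330398/10325 (O = -4 + 2*((-2 - 12) - 1*(-1/10325)) = -4 + 2*(-14 + 1/10325) = -4 + 2*(-144549/10325) = -4 - 289098/10325 = -330398/10325 ≈ -32.000)
1/((5*6)*(-2) + 279) - O = 1/((5*6)*(-2) + 279) - 1*(-330398/10325) = 1/(30*(-2) + 279) + 330398/10325 = 1/(-60 + 279) + 330398/10325 = 1/219 + 330398/10325 = 72367487/2261175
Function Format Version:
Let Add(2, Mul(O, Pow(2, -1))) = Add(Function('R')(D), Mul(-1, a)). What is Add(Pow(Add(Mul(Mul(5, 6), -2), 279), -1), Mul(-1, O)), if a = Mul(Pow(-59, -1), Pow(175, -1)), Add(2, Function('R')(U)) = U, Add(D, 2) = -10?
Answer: Rational(72367487, 2261175) ≈ 32.004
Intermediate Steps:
D = -12 (D = Add(-2, -10) = -12)
Function('R')(U) = Add(-2, U)
a = Rational(-1, 10325) (a = Mul(Rational(-1, 59), Rational(1, 175)) = Rational(-1, 10325) ≈ -9.6852e-5)
O = Rational(-330398, 10325) (O = Add(-4, Mul(2, Add(Add(-2, -12), Mul(-1, Rational(-1, 10325))))) = Add(-4, Mul(2, Add(-14, Rational(1, 10325)))) = Add(-4, Mul(2, Rational(-144549, 10325))) = Add(-4, Rational(-289098, 10325)) = Rational(-330398, 10325) ≈ -32.000)
Add(Pow(Add(Mul(Mul(5, 6), -2), 279), -1), Mul(-1, O)) = Add(Pow(Add(Mul(Mul(5, 6), -2), 279), -1), Mul(-1, Rational(-330398, 10325))) = Add(Pow(Add(Mul(30, -2), 279), -1), Rational(330398, 10325)) = Add(Pow(Add(-60, 279), -1), Rational(330398, 10325)) = Add(Pow(219, -1), Rational(330398, 10325)) = Add(Rational(1, 219), Rational(330398, 10325)) = Rational(72367487, 2261175)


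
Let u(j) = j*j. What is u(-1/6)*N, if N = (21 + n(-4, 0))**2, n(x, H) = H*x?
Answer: 49/4 ≈ 12.250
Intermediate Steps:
N = 441 (N = (21 + 0*(-4))**2 = (21 + 0)**2 = 21**2 = 441)
u(j) = j**2
u(-1/6)*N = (-1/6)**2*441 = (1/36)*441 = 49/4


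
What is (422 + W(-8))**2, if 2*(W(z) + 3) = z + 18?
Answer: 179776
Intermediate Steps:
W(z) = 6 + z/2 (W(z) = -3 + (z + 18)/2 = -3 + (18 + z)/2 = -3 + (9 + z/2) = 6 + z/2)
(422 + W(-8))**2 = (422 + (6 + (1/2)*(-8)))**2 = (422 + (6 - 4))**2 = (422 + 2)**2 = 424**2 = 179776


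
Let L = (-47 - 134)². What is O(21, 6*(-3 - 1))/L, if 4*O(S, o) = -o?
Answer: 6/32761 ≈ 0.00018314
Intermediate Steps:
O(S, o) = -o/4 (O(S, o) = (-o)/4 = -o/4)
L = 32761 (L = (-181)² = 32761)
O(21, 6*(-3 - 1))/L = -3*(-3 - 1)/2/32761 = -3*(-4)/2*(1/32761) = -¼*(-24)*(1/32761) = 6*(1/32761) = 6/32761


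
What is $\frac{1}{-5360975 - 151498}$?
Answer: $- \frac{1}{5512473} \approx -1.8141 \cdot 10^{-7}$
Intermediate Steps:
$\frac{1}{-5360975 - 151498} = \frac{1}{-5512473} = - \frac{1}{5512473}$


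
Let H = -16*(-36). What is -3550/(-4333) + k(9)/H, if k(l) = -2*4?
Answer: 251267/311976 ≈ 0.80540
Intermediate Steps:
k(l) = -8
H = 576
-3550/(-4333) + k(9)/H = -3550/(-4333) - 8/576 = -3550*(-1/4333) - 8*1/576 = 3550/4333 - 1/72 = 251267/311976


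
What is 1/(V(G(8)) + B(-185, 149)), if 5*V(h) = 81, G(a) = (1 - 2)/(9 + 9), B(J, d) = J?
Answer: -5/844 ≈ -0.0059242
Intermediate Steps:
G(a) = -1/18
V(h) = 81/5 (V(h) = (⅕)*81 = 81/5)
1/(V(G(8)) + B(-185, 149)) = 1/(81/5 - 185) = 1/(-844/5) = -5/844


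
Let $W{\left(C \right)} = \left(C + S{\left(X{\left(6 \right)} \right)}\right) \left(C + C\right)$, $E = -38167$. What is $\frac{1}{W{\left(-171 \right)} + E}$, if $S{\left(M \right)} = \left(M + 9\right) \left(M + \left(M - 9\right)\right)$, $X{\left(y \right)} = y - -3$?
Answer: $- \frac{1}{35089} \approx -2.8499 \cdot 10^{-5}$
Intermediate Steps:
$X{\left(y \right)} = 3 + y$ ($X{\left(y \right)} = y + 3 = 3 + y$)
$S{\left(M \right)} = \left(-9 + 2 M\right) \left(9 + M\right)$ ($S{\left(M \right)} = \left(9 + M\right) \left(M + \left(M - 9\right)\right) = \left(9 + M\right) \left(M + \left(-9 + M\right)\right) = \left(9 + M\right) \left(-9 + 2 M\right) = \left(-9 + 2 M\right) \left(9 + M\right)$)
$W{\left(C \right)} = 2 C \left(162 + C\right)$ ($W{\left(C \right)} = \left(C + \left(-81 + 2 \left(3 + 6\right)^{2} + 9 \left(3 + 6\right)\right)\right) \left(C + C\right) = \left(C + \left(-81 + 2 \cdot 9^{2} + 9 \cdot 9\right)\right) 2 C = \left(C + \left(-81 + 2 \cdot 81 + 81\right)\right) 2 C = \left(C + \left(-81 + 162 + 81\right)\right) 2 C = \left(C + 162\right) 2 C = \left(162 + C\right) 2 C = 2 C \left(162 + C\right)$)
$\frac{1}{W{\left(-171 \right)} + E} = \frac{1}{2 \left(-171\right) \left(162 - 171\right) - 38167} = \frac{1}{2 \left(-171\right) \left(-9\right) - 38167} = \frac{1}{3078 - 38167} = \frac{1}{-35089} = - \frac{1}{35089}$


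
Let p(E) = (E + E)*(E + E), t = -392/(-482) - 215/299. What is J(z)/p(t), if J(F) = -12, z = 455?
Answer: -5192499481/15363507 ≈ -337.98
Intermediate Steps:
t = 6789/72059 (t = -392*(-1/482) - 215*1/299 = 196/241 - 215/299 = 6789/72059 ≈ 0.094214)
p(E) = 4*E**2 (p(E) = (2*E)*(2*E) = 4*E**2)
J(z)/p(t) = -12/(4*(6789/72059)**2) = -12/(4*(46090521/5192499481)) = -12/184362084/5192499481 = -12*5192499481/184362084 = -5192499481/15363507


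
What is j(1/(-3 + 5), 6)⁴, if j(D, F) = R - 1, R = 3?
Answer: 16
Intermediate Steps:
j(D, F) = 2 (j(D, F) = 3 - 1 = 2)
j(1/(-3 + 5), 6)⁴ = 2⁴ = 16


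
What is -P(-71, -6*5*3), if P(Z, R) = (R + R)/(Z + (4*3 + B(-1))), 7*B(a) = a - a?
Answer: -180/59 ≈ -3.0508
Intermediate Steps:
B(a) = 0 (B(a) = (a - a)/7 = (⅐)*0 = 0)
P(Z, R) = 2*R/(12 + Z) (P(Z, R) = (R + R)/(Z + (4*3 + 0)) = (2*R)/(Z + (12 + 0)) = (2*R)/(Z + 12) = (2*R)/(12 + Z) = 2*R/(12 + Z))
-P(-71, -6*5*3) = -2*-6*5*3/(12 - 71) = -2*(-30*3)/(-59) = -2*(-90)*(-1)/59 = -1*180/59 = -180/59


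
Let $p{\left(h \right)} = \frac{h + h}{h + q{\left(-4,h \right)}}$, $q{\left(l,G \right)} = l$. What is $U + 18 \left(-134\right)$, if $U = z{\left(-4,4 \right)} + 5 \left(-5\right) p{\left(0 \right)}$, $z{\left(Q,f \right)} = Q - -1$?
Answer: $-2415$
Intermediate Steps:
$z{\left(Q,f \right)} = 1 + Q$ ($z{\left(Q,f \right)} = Q + 1 = 1 + Q$)
$p{\left(h \right)} = \frac{2 h}{-4 + h}$ ($p{\left(h \right)} = \frac{h + h}{h - 4} = \frac{2 h}{-4 + h}$)
$U = -3$ ($U = \left(1 - 4\right) + 5 \left(-5\right) 2 \cdot 0 \frac{1}{-4 + 0} = -3 - 25 \cdot 2 \cdot 0 \frac{1}{-4} = -3 - 25 \cdot 2 \cdot 0 \left(- \frac{1}{4}\right) = -3 - 0 = -3 + 0 = -3$)
$U + 18 \left(-134\right) = -3 + 18 \left(-134\right) = -3 - 2412 = -2415$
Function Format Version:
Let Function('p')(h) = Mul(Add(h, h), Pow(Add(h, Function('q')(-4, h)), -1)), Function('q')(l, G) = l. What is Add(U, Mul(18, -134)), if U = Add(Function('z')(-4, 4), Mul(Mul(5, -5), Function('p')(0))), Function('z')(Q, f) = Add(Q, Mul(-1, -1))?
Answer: -2415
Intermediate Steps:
Function('z')(Q, f) = Add(1, Q) (Function('z')(Q, f) = Add(Q, 1) = Add(1, Q))
Function('p')(h) = Mul(2, h, Pow(Add(-4, h), -1)) (Function('p')(h) = Mul(Add(h, h), Pow(Add(h, -4), -1)) = Mul(Mul(2, h), Pow(Add(-4, h), -1)) = Mul(2, h, Pow(Add(-4, h), -1)))
U = -3 (U = Add(Add(1, -4), Mul(Mul(5, -5), Mul(2, 0, Pow(Add(-4, 0), -1)))) = Add(-3, Mul(-25, Mul(2, 0, Pow(-4, -1)))) = Add(-3, Mul(-25, Mul(2, 0, Rational(-1, 4)))) = Add(-3, Mul(-25, 0)) = Add(-3, 0) = -3)
Add(U, Mul(18, -134)) = Add(-3, Mul(18, -134)) = Add(-3, -2412) = -2415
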